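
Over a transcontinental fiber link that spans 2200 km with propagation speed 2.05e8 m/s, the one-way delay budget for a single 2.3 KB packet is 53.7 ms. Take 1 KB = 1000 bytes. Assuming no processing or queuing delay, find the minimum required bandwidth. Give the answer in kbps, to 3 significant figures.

L = 18400 bits.
Propagation delay = 2200000 / 2.05e+08 = 10.7317 ms.
Transmission budget = 53.7 − 10.7317 = 42.9683 ms.
R ≥ L / t_tx = 18400 bits / 0.0429683 s = 428 kbps.

428 kbps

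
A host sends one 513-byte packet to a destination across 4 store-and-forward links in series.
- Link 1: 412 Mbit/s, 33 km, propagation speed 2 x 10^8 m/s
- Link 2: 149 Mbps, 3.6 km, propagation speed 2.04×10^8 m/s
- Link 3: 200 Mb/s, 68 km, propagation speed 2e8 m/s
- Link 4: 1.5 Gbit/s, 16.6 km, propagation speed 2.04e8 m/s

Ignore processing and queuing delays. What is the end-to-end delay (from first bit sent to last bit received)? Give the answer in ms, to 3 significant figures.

0.665 ms

L = 513 × 8 = 4104 bits.
Transmission delays (L/R per hop): 0.00996117, 0.0275436, 0.02052, 0.002736 ms; sum = 0.0607608 ms.
Propagation delays (d/s per hop): 0.165, 0.0176471, 0.34, 0.0813725 ms; sum = 0.60402 ms.
End-to-end = 0.665 ms.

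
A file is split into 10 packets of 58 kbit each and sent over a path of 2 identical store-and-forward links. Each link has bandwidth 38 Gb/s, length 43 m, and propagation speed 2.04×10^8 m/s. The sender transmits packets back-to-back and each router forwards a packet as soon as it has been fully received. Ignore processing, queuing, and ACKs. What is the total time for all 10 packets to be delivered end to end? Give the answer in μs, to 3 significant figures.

17.2 μs

Per-hop transmission t_tx = L/R = 58000/38000000000 = 1.52632 μs.
Per-hop propagation t_prop = 43/204000000 = 0.210784 μs.
Pipeline fill: first packet needs 2·t_tx to clear all hops; remaining 9 packets each add one t_tx.
Total = (2+10-1)·t_tx + 2·t_prop = 11·1.52632 + 2·0.210784 = 17.2 μs.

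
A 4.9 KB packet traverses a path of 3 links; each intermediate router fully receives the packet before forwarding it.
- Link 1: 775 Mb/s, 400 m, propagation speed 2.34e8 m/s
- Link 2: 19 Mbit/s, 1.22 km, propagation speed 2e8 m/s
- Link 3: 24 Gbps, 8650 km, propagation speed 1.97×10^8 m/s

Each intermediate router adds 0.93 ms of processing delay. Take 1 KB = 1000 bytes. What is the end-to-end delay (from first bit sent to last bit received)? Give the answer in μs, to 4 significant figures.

47890 μs

L = 39200 bits.
Transmission delays (L/R per hop): 50.5806, 2063.16, 1.63333 μs; sum = 2115.37 μs.
Propagation delays (d/s per hop): 1.7094, 6.1, 43908.6 μs; sum = 43916.4 μs.
Processing at 2 router(s): 2 × 0.93 ms = 1860 μs.
End-to-end = 47890 μs.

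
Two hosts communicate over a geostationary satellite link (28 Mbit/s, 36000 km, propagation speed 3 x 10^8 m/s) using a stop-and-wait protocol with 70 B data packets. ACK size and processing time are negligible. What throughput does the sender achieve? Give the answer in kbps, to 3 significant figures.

t_tx = L/R = 560/28000000 = 2e-05 s.
t_prop = 36000000/300000000 = 0.12 s; RTT = 0.24 s.
Cycle = t_tx + RTT = 0.24002 s.
Throughput = L / cycle = 560 / 0.24002 = 2.33 kbps.

2.33 kbps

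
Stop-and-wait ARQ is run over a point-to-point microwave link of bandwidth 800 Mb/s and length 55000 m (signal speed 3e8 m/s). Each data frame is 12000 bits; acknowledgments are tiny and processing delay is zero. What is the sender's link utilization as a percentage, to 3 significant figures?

3.93 %

t_tx = L/R = 12000/800000000 = 1.5e-05 s.
t_prop = 55000/300000000 = 0.000183333 s; RTT = 0.000366667 s.
Cycle = t_tx + RTT = 0.000381667 s.
Utilization = t_tx / cycle = 1.5e-05/0.000381667 = 3.93 %.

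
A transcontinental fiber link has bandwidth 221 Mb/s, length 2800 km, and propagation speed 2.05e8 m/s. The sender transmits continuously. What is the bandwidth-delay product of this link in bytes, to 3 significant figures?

377000 bytes

Propagation delay = 2800000 / 2.05e+08 = 0.0136585 s.
BDP = R × t_prop = 221000000 × 0.0136585 = 3018540 bits.
In bytes: 3018540/8 = 377000 bytes.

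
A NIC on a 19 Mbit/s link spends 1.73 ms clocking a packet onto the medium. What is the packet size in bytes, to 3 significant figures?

L = R × t_tx = 19000000 b/s × 0.00173 s = 32870 bits.
In bytes: 32870 / 8 = 4110 bytes.

4110 bytes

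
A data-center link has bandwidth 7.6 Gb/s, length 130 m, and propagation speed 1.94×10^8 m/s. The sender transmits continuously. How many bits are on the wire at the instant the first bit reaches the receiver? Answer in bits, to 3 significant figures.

5090 bits

Propagation delay = 130 / 194000000 = 6.70103e-07 s.
BDP = R × t_prop = 7600000000 × 6.70103e-07 = 5092.78 bits.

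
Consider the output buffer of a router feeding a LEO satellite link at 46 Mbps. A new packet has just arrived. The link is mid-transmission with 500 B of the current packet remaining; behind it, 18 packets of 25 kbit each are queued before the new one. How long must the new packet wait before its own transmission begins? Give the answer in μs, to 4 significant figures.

9870 μs

Each queued packet: L/R = 25000/46000000 = 543.478 μs.
18 queued → 9782.61 μs.
Plus remaining 4000 bits of current packet: 86.9565 μs.
Queuing delay = 9870 μs.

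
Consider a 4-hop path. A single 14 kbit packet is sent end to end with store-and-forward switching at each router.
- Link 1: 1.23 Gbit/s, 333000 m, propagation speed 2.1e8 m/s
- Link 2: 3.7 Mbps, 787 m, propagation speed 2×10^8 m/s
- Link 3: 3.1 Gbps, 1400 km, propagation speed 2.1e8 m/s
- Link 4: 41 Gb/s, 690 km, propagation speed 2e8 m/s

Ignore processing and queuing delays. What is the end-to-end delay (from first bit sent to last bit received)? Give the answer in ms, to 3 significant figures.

L = 14000 bits.
Transmission delays (L/R per hop): 0.0113821, 3.78378, 0.00451613, 0.000341463 ms; sum = 3.80002 ms.
Propagation delays (d/s per hop): 1.58571, 0.003935, 6.66667, 3.45 ms; sum = 11.7063 ms.
End-to-end = 15.5 ms.

15.5 ms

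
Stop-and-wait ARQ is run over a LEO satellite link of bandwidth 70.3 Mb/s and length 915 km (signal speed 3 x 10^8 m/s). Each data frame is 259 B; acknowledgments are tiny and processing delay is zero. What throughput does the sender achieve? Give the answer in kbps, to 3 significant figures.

338 kbps

t_tx = L/R = 2072/70300000 = 2.94737e-05 s.
t_prop = 915000/300000000 = 0.00305 s; RTT = 0.0061 s.
Cycle = t_tx + RTT = 0.00612947 s.
Throughput = L / cycle = 2072 / 0.00612947 = 338 kbps.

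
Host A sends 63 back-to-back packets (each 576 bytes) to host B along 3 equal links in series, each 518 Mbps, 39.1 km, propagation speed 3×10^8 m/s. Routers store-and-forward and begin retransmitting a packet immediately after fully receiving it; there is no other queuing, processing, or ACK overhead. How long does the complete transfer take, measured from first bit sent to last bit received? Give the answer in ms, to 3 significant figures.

0.969 ms

Per-hop transmission t_tx = L/R = 4608/518000000 = 0.00889575 ms.
Per-hop propagation t_prop = 39100/300000000 = 0.130333 ms.
Pipeline fill: first packet needs 3·t_tx to clear all hops; remaining 62 packets each add one t_tx.
Total = (3+63-1)·t_tx + 3·t_prop = 65·0.00889575 + 3·0.130333 = 0.969 ms.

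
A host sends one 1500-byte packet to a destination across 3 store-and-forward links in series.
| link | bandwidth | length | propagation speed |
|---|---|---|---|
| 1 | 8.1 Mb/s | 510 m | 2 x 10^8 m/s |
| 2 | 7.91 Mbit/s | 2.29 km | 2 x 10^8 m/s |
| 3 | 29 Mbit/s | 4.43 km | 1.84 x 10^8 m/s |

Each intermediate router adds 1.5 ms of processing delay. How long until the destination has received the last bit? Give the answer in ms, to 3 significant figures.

L = 1500 × 8 = 12000 bits.
Transmission delays (L/R per hop): 1.48148, 1.51707, 0.413793 ms; sum = 3.41234 ms.
Propagation delays (d/s per hop): 0.00255, 0.01145, 0.0240761 ms; sum = 0.0380761 ms.
Processing at 2 router(s): 2 × 1.5 ms = 3 ms.
End-to-end = 6.45 ms.

6.45 ms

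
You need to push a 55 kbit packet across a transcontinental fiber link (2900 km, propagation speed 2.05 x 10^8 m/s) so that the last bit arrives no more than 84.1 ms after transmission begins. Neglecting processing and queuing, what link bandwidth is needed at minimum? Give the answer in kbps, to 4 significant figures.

Propagation delay = 2900000 / 2.05e+08 = 14.1463 ms.
Transmission budget = 84.1 − 14.1463 = 69.9537 ms.
R ≥ L / t_tx = 55000 bits / 0.0699537 s = 786.2 kbps.

786.2 kbps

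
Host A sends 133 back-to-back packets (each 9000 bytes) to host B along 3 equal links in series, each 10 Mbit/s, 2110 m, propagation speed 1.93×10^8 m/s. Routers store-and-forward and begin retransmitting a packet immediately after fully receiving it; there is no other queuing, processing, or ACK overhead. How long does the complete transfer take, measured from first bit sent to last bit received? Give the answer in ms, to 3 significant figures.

Per-hop transmission t_tx = L/R = 72000/10000000 = 7.2 ms.
Per-hop propagation t_prop = 2110/193000000 = 0.0109326 ms.
Pipeline fill: first packet needs 3·t_tx to clear all hops; remaining 132 packets each add one t_tx.
Total = (3+133-1)·t_tx + 3·t_prop = 135·7.2 + 3·0.0109326 = 972 ms.

972 ms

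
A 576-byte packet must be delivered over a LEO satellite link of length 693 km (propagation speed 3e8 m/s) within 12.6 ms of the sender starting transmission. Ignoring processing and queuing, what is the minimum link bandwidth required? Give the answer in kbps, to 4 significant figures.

L = 4608 bits.
Propagation delay = 693000 / 300000000 = 2.31 ms.
Transmission budget = 12.6 − 2.31 = 10.29 ms.
R ≥ L / t_tx = 4608 bits / 0.01029 s = 447.8 kbps.

447.8 kbps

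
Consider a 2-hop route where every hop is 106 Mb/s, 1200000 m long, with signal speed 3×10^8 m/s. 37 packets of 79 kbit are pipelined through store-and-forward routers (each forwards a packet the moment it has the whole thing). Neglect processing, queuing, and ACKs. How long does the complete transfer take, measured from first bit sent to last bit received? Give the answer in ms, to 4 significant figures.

Per-hop transmission t_tx = L/R = 79000/106000000 = 0.745283 ms.
Per-hop propagation t_prop = 1200000/300000000 = 4 ms.
Pipeline fill: first packet needs 2·t_tx to clear all hops; remaining 36 packets each add one t_tx.
Total = (2+37-1)·t_tx + 2·t_prop = 38·0.745283 + 2·4 = 36.32 ms.

36.32 ms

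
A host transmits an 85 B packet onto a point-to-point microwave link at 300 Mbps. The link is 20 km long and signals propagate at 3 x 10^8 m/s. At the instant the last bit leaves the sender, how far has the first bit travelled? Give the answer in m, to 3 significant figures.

680 m

t_tx = L/R = 680/300000000 = 2.26667e-06 s.
Distance = s × t_tx = 300000000 × 2.26667e-06 = 680 m.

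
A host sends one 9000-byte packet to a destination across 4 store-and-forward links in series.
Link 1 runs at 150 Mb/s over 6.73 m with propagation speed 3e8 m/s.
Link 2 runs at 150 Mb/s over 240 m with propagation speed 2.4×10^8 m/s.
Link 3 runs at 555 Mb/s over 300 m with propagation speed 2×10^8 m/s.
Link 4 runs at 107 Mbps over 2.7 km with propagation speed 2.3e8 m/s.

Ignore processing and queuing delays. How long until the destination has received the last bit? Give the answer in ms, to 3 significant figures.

1.78 ms

L = 9000 × 8 = 72000 bits.
Transmission delays (L/R per hop): 0.48, 0.48, 0.12973, 0.672897 ms; sum = 1.76263 ms.
Propagation delays (d/s per hop): 2.24333e-05, 0.001, 0.0015, 0.0117391 ms; sum = 0.0142616 ms.
End-to-end = 1.78 ms.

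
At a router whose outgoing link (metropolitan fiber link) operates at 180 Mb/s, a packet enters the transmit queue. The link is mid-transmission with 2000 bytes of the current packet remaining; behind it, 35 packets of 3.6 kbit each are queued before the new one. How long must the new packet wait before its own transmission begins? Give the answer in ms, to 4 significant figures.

Each queued packet: L/R = 3600/180000000 = 0.02 ms.
35 queued → 0.7 ms.
Plus remaining 16000 bits of current packet: 0.0888889 ms.
Queuing delay = 0.7889 ms.

0.7889 ms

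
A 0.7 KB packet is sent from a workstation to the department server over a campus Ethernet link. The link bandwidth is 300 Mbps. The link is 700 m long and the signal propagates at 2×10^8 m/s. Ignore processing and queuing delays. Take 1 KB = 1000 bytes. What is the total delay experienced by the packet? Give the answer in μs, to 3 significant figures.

22.2 μs

L = 5600 bits.
Transmission delay = L/R = 5600 / 300000000 = 18.6667 μs.
Propagation delay = d/s = 700 m / 200000000 m/s = 3.5 μs.
Total = 22.2 μs.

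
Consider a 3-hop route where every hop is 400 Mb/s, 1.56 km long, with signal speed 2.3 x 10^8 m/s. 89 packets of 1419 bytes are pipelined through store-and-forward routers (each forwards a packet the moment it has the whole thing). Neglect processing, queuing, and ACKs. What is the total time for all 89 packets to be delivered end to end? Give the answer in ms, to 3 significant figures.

2.60 ms

Per-hop transmission t_tx = L/R = 11352/400000000 = 0.02838 ms.
Per-hop propagation t_prop = 1560/2.3e+08 = 0.00678261 ms.
Pipeline fill: first packet needs 3·t_tx to clear all hops; remaining 88 packets each add one t_tx.
Total = (3+89-1)·t_tx + 3·t_prop = 91·0.02838 + 3·0.00678261 = 2.60 ms.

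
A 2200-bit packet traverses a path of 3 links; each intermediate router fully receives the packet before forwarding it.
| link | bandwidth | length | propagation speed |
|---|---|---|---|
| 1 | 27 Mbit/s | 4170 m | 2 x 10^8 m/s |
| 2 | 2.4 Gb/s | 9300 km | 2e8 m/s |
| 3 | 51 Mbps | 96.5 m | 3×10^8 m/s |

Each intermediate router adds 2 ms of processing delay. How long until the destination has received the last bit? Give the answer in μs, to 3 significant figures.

50600 μs

Transmission delays (L/R per hop): 81.4815, 0.916667, 43.1373 μs; sum = 125.535 μs.
Propagation delays (d/s per hop): 20.85, 46500, 0.321667 μs; sum = 46521.2 μs.
Processing at 2 router(s): 2 × 2 ms = 4000 μs.
End-to-end = 50600 μs.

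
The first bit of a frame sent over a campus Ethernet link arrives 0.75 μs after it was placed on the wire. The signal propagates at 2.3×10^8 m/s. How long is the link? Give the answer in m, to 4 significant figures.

172.5 m

d = s × t_prop = 2.3e+08 × 7.5e-07 = 172.5 m.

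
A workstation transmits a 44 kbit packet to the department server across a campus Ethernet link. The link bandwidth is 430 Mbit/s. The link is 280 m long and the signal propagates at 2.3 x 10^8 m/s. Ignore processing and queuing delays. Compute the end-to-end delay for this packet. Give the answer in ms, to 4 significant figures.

0.1035 ms

L = 44000 bits.
Transmission delay = L/R = 44000 / 430000000 = 0.102326 ms.
Propagation delay = d/s = 280 m / 2.3e+08 m/s = 0.00121739 ms.
Total = 0.1035 ms.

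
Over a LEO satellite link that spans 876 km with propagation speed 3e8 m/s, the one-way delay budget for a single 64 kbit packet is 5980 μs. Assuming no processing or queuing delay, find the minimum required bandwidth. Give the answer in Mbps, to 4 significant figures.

20.92 Mbps

Propagation delay = 876000 / 300000000 = 2920 μs.
Transmission budget = 5980 − 2920 = 3060 μs.
R ≥ L / t_tx = 64000 bits / 0.00306 s = 20.92 Mbps.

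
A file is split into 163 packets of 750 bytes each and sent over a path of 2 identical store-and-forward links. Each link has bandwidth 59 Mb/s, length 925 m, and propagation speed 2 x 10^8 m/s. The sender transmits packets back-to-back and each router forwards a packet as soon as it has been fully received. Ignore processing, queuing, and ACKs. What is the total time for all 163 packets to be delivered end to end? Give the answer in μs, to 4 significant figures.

Per-hop transmission t_tx = L/R = 6000/59000000 = 101.695 μs.
Per-hop propagation t_prop = 925/200000000 = 4.625 μs.
Pipeline fill: first packet needs 2·t_tx to clear all hops; remaining 162 packets each add one t_tx.
Total = (2+163-1)·t_tx + 2·t_prop = 164·101.695 + 2·4.625 = 16690 μs.

16690 μs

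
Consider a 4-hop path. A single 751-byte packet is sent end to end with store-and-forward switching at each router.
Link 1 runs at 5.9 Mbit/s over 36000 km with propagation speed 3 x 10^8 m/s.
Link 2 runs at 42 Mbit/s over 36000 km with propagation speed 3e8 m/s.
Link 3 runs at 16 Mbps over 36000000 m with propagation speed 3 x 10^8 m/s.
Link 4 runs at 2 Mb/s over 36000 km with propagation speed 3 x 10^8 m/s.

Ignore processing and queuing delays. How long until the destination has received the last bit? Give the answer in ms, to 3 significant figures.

485 ms

L = 751 × 8 = 6008 bits.
Transmission delays (L/R per hop): 1.01831, 0.143048, 0.3755, 3.004 ms; sum = 4.54085 ms.
Propagation delays (d/s per hop): 120, 120, 120, 120 ms; sum = 480 ms.
End-to-end = 485 ms.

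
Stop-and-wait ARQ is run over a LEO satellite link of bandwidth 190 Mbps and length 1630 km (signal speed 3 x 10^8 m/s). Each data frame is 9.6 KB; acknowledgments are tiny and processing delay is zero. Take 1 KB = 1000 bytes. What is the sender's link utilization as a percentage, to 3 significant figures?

t_tx = L/R = 76800/190000000 = 0.000404211 s.
t_prop = 1630000/300000000 = 0.00543333 s; RTT = 0.0108667 s.
Cycle = t_tx + RTT = 0.0112709 s.
Utilization = t_tx / cycle = 0.000404211/0.0112709 = 3.59 %.

3.59 %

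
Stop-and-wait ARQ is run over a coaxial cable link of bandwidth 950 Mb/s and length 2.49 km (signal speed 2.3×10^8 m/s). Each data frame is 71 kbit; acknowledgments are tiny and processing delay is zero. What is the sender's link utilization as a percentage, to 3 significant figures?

77.5 %

t_tx = L/R = 71000/950000000 = 7.47368e-05 s.
t_prop = 2490/2.3e+08 = 1.08261e-05 s; RTT = 2.16522e-05 s.
Cycle = t_tx + RTT = 9.6389e-05 s.
Utilization = t_tx / cycle = 7.47368e-05/9.6389e-05 = 77.5 %.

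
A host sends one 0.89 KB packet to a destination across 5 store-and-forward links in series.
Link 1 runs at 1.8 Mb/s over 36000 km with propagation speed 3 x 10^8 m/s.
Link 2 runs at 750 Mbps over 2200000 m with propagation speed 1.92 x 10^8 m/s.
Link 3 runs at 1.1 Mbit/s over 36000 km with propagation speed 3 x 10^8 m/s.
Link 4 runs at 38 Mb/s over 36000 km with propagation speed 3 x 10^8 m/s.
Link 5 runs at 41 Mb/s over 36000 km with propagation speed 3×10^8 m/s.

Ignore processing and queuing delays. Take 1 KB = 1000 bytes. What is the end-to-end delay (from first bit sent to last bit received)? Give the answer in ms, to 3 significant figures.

L = 7120 bits.
Transmission delays (L/R per hop): 3.95556, 0.00949333, 6.47273, 0.187368, 0.173659 ms; sum = 10.7988 ms.
Propagation delays (d/s per hop): 120, 11.4583, 120, 120, 120 ms; sum = 491.458 ms.
End-to-end = 502 ms.

502 ms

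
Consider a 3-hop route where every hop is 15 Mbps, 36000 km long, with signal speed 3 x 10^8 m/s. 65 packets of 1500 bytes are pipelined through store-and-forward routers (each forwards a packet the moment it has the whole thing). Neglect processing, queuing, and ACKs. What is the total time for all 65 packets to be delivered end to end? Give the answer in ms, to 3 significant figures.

414 ms

Per-hop transmission t_tx = L/R = 12000/15000000 = 0.8 ms.
Per-hop propagation t_prop = 36000000/300000000 = 120 ms.
Pipeline fill: first packet needs 3·t_tx to clear all hops; remaining 64 packets each add one t_tx.
Total = (3+65-1)·t_tx + 3·t_prop = 67·0.8 + 3·120 = 414 ms.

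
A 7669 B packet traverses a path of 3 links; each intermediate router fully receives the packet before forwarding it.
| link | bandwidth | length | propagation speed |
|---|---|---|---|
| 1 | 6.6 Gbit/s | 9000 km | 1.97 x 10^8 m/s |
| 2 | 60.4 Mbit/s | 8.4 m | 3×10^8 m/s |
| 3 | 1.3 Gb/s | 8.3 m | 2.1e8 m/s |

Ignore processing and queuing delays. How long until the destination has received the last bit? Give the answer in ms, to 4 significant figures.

L = 7669 × 8 = 61352 bits.
Transmission delays (L/R per hop): 0.00929576, 1.01576, 0.0471938 ms; sum = 1.07225 ms.
Propagation delays (d/s per hop): 45.6853, 2.8e-05, 3.95238e-05 ms; sum = 45.6853 ms.
End-to-end = 46.76 ms.

46.76 ms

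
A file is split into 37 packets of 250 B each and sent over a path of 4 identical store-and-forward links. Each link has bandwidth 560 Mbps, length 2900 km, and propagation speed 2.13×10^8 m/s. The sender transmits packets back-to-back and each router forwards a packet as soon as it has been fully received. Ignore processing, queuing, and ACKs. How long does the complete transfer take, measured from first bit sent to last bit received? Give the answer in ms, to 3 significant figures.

54.6 ms

Per-hop transmission t_tx = L/R = 2000/560000000 = 0.00357143 ms.
Per-hop propagation t_prop = 2900000/213000000 = 13.615 ms.
Pipeline fill: first packet needs 4·t_tx to clear all hops; remaining 36 packets each add one t_tx.
Total = (4+37-1)·t_tx + 4·t_prop = 40·0.00357143 + 4·13.615 = 54.6 ms.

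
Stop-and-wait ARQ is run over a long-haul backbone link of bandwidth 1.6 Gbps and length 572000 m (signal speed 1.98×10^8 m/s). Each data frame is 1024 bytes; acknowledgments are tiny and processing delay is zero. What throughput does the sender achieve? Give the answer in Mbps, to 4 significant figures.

1.417 Mbps

t_tx = L/R = 8192/1600000000 = 5.12e-06 s.
t_prop = 572000/198000000 = 0.00288889 s; RTT = 0.00577778 s.
Cycle = t_tx + RTT = 0.0057829 s.
Throughput = L / cycle = 8192 / 0.0057829 = 1.417 Mbps.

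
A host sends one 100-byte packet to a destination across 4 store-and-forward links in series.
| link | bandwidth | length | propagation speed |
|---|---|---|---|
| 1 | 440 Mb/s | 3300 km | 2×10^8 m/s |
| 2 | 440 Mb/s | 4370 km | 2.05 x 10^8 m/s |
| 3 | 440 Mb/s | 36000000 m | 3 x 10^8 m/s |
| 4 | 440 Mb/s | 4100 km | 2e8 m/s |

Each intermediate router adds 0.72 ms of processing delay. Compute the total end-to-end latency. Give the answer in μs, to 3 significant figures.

180000 μs

L = 100 × 8 = 800 bits.
Transmission delay per hop = L/R = 800/440000000 = 1.81818 μs; 4 hops → 7.27273 μs.
Propagation delays (d/s per hop): 16500, 21317.1, 120000, 20500 μs; sum = 178317 μs.
Processing at 3 router(s): 3 × 0.72 ms = 2160 μs.
End-to-end = 180000 μs.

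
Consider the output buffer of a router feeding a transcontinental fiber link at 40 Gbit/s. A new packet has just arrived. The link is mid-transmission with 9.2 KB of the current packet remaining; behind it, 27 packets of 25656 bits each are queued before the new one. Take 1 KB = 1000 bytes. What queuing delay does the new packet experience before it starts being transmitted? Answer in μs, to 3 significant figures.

19.2 μs

Each queued packet: L/R = 25656/40000000000 = 0.6414 μs.
27 queued → 17.3178 μs.
Plus remaining 73600 bits of current packet: 1.84 μs.
Queuing delay = 19.2 μs.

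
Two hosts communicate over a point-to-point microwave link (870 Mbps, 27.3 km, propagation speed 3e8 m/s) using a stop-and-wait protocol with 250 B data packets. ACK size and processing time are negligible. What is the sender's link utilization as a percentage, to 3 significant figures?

t_tx = L/R = 2000/870000000 = 2.29885e-06 s.
t_prop = 27300/300000000 = 9.1e-05 s; RTT = 0.000182 s.
Cycle = t_tx + RTT = 0.000184299 s.
Utilization = t_tx / cycle = 2.29885e-06/0.000184299 = 1.25 %.

1.25 %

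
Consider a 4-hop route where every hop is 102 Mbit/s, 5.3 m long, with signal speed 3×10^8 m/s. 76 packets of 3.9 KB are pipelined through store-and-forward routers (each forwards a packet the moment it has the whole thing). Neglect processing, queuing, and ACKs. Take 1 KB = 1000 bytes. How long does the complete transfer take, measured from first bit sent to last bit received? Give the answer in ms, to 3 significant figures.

Per-hop transmission t_tx = L/R = 31200/102000000 = 0.305882 ms.
Per-hop propagation t_prop = 5.3/300000000 = 1.76667e-05 ms.
Pipeline fill: first packet needs 4·t_tx to clear all hops; remaining 75 packets each add one t_tx.
Total = (4+76-1)·t_tx + 4·t_prop = 79·0.305882 + 4·1.76667e-05 = 24.2 ms.

24.2 ms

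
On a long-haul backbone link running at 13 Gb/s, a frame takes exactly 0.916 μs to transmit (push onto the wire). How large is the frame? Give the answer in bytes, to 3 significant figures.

L = R × t_tx = 13000000000 b/s × 9.16e-07 s = 11908 bits.
In bytes: 11908 / 8 = 1490 bytes.

1490 bytes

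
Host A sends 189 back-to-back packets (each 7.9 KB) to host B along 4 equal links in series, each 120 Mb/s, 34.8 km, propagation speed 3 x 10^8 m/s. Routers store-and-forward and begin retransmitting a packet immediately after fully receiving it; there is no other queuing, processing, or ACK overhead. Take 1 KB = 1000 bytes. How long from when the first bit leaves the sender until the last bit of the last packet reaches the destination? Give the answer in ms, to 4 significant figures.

101.6 ms

Per-hop transmission t_tx = L/R = 63200/120000000 = 0.526667 ms.
Per-hop propagation t_prop = 34800/300000000 = 0.116 ms.
Pipeline fill: first packet needs 4·t_tx to clear all hops; remaining 188 packets each add one t_tx.
Total = (4+189-1)·t_tx + 4·t_prop = 192·0.526667 + 4·0.116 = 101.6 ms.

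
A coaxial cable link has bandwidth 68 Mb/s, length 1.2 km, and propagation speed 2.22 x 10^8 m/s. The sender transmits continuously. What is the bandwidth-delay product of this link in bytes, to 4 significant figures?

45.95 bytes

Propagation delay = 1200 / 2.22e+08 = 5.40541e-06 s.
BDP = R × t_prop = 68000000 × 5.40541e-06 = 367.568 bits.
In bytes: 367.568/8 = 45.95 bytes.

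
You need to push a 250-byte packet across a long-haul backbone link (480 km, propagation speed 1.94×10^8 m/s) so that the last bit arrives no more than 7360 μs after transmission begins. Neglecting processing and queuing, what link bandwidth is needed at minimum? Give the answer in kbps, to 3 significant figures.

L = 2000 bits.
Propagation delay = 480000 / 194000000 = 2474.23 μs.
Transmission budget = 7360 − 2474.23 = 4885.77 μs.
R ≥ L / t_tx = 2000 bits / 0.00488577 s = 409 kbps.

409 kbps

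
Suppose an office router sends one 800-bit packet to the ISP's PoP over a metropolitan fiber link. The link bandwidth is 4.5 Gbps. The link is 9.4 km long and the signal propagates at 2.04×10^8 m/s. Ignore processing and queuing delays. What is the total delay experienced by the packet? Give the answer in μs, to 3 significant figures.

46.3 μs

Transmission delay = L/R = 800 / 4500000000 = 0.177778 μs.
Propagation delay = d/s = 9400 m / 204000000 m/s = 46.0784 μs.
Total = 46.3 μs.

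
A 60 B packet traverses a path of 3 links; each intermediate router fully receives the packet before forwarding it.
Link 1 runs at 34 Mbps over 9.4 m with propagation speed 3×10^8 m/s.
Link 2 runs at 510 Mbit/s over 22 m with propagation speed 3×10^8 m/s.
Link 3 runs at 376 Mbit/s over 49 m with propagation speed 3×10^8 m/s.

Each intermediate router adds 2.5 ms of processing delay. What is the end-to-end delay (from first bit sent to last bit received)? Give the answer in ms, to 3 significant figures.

L = 60 × 8 = 480 bits.
Transmission delays (L/R per hop): 0.0141176, 0.000941176, 0.0012766 ms; sum = 0.0163354 ms.
Propagation delays (d/s per hop): 3.13333e-05, 7.33333e-05, 0.000163333 ms; sum = 0.000268 ms.
Processing at 2 router(s): 2 × 2.5 ms = 5 ms.
End-to-end = 5.02 ms.

5.02 ms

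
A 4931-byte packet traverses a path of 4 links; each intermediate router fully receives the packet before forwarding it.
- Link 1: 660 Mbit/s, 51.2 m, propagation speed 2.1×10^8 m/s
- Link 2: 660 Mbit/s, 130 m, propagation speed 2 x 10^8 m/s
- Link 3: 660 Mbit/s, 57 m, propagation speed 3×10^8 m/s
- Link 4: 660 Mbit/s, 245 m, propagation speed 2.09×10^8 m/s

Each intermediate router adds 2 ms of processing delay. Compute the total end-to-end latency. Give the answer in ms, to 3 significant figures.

L = 4931 × 8 = 39448 bits.
Transmission delay per hop = L/R = 39448/660000000 = 0.0597697 ms; 4 hops → 0.239079 ms.
Propagation delays (d/s per hop): 0.00024381, 0.00065, 0.00019, 0.00117225 ms; sum = 0.00225606 ms.
Processing at 3 router(s): 3 × 2 ms = 6 ms.
End-to-end = 6.24 ms.

6.24 ms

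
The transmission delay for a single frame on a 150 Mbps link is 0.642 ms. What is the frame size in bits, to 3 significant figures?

96300 bits

L = R × t_tx = 150000000 b/s × 0.000642 s = 96300 bits.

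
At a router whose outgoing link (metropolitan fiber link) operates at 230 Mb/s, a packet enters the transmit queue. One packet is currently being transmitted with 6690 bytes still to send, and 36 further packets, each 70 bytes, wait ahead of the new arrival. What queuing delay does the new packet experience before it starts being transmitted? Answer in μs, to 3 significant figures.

Each queued packet: L/R = 560/230000000 = 2.43478 μs.
36 queued → 87.6522 μs.
Plus remaining 53520 bits of current packet: 232.696 μs.
Queuing delay = 320 μs.

320 μs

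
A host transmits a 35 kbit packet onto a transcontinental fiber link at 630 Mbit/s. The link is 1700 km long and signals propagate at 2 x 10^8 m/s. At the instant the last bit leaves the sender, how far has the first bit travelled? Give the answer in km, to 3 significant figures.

t_tx = L/R = 35000/630000000 = 5.55556e-05 s.
Distance = s × t_tx = 200000000 × 5.55556e-05 = 11.1 km.

11.1 km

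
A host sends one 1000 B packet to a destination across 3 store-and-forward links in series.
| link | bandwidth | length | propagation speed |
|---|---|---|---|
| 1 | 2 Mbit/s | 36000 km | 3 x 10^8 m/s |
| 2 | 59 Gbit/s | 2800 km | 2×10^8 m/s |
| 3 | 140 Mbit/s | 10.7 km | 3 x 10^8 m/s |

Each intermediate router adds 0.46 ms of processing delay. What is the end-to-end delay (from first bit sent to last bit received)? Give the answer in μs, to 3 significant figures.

139000 μs

L = 1000 × 8 = 8000 bits.
Transmission delays (L/R per hop): 4000, 0.135593, 57.1429 μs; sum = 4057.28 μs.
Propagation delays (d/s per hop): 120000, 14000, 35.6667 μs; sum = 134036 μs.
Processing at 2 router(s): 2 × 0.46 ms = 920 μs.
End-to-end = 139000 μs.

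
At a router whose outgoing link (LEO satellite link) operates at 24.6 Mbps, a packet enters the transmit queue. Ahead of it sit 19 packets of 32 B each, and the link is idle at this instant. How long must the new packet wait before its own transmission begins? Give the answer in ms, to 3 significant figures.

Each queued packet: L/R = 256/24600000 = 0.0104065 ms.
19 queued → 0.197724 ms.
Queuing delay = 0.198 ms.

0.198 ms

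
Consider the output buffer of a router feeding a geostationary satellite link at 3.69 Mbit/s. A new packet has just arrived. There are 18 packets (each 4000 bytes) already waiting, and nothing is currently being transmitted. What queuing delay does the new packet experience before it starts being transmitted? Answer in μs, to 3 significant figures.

156000 μs

Each queued packet: L/R = 32000/3690000 = 8672.09 μs.
18 queued → 156098 μs.
Queuing delay = 156000 μs.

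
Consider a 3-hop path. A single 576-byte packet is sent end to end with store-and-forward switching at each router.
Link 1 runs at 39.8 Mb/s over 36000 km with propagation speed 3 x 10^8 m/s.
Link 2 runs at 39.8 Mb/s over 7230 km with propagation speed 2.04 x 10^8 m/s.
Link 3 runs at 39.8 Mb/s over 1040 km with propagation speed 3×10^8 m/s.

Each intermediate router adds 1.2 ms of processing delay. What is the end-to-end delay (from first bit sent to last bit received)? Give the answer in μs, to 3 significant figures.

162000 μs

L = 576 × 8 = 4608 bits.
Transmission delay per hop = L/R = 4608/39800000 = 115.779 μs; 3 hops → 347.337 μs.
Propagation delays (d/s per hop): 120000, 35441.2, 3466.67 μs; sum = 158908 μs.
Processing at 2 router(s): 2 × 1.2 ms = 2400 μs.
End-to-end = 162000 μs.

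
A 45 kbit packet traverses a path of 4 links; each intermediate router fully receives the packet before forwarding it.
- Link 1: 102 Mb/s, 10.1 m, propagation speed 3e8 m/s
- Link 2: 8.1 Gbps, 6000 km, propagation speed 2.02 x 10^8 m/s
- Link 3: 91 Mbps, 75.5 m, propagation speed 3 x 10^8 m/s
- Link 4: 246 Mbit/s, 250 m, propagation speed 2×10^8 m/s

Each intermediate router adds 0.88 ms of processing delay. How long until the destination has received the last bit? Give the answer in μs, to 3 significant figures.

33500 μs

L = 45000 bits.
Transmission delays (L/R per hop): 441.176, 5.55556, 494.505, 182.927 μs; sum = 1124.16 μs.
Propagation delays (d/s per hop): 0.0336667, 29703, 0.251667, 1.25 μs; sum = 29704.5 μs.
Processing at 3 router(s): 3 × 0.88 ms = 2640 μs.
End-to-end = 33500 μs.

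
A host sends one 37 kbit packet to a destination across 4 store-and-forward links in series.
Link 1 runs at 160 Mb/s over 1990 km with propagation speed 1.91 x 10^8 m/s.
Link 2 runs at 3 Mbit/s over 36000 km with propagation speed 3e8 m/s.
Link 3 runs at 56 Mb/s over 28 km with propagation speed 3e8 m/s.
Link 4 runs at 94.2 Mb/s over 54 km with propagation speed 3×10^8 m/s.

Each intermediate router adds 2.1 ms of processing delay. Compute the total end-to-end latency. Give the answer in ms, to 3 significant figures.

L = 37000 bits.
Transmission delays (L/R per hop): 0.23125, 12.3333, 0.660714, 0.392781 ms; sum = 13.6181 ms.
Propagation delays (d/s per hop): 10.4188, 120, 0.0933333, 0.18 ms; sum = 130.692 ms.
Processing at 3 router(s): 3 × 2.1 ms = 6.3 ms.
End-to-end = 151 ms.

151 ms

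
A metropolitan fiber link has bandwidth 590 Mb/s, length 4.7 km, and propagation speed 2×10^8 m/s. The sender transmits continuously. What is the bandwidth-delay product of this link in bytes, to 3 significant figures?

Propagation delay = 4700 / 200000000 = 2.35e-05 s.
BDP = R × t_prop = 590000000 × 2.35e-05 = 13865 bits.
In bytes: 13865/8 = 1730 bytes.

1730 bytes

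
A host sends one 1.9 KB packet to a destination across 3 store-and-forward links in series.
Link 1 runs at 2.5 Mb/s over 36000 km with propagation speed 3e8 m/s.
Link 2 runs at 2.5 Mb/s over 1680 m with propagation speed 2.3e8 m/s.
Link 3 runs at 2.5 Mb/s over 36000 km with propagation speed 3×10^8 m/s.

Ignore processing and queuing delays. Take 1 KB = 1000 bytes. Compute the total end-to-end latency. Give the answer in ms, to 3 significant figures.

258 ms

L = 15200 bits.
Transmission delay per hop = L/R = 15200/2500000 = 6.08 ms; 3 hops → 18.24 ms.
Propagation delays (d/s per hop): 120, 0.00730435, 120 ms; sum = 240.007 ms.
End-to-end = 258 ms.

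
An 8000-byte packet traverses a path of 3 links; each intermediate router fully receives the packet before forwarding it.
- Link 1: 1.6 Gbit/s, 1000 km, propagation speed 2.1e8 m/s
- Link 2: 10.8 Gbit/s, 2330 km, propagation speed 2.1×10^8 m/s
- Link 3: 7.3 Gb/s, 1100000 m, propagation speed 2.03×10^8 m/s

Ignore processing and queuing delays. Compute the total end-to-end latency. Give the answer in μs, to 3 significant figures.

21300 μs

L = 8000 × 8 = 64000 bits.
Transmission delays (L/R per hop): 40, 5.92593, 8.76712 μs; sum = 54.693 μs.
Propagation delays (d/s per hop): 4761.9, 11095.2, 5418.72 μs; sum = 21275.9 μs.
End-to-end = 21300 μs.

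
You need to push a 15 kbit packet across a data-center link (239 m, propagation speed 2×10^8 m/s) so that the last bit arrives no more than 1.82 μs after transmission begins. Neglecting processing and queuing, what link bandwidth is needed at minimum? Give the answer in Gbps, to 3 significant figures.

Propagation delay = 239 / 200000000 = 1.195 μs.
Transmission budget = 1.82 − 1.195 = 0.625 μs.
R ≥ L / t_tx = 15000 bits / 6.25e-07 s = 24.0 Gbps.

24.0 Gbps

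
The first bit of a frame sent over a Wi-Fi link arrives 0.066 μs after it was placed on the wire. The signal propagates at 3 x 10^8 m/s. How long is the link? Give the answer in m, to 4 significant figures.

19.80 m

d = s × t_prop = 300000000 × 6.6e-08 = 19.80 m.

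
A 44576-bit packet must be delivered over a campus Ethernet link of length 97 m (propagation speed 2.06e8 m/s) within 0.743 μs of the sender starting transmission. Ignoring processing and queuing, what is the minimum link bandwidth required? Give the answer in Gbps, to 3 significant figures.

164 Gbps

Propagation delay = 97 / 206000000 = 0.470874 μs.
Transmission budget = 0.743 − 0.470874 = 0.272126 μs.
R ≥ L / t_tx = 44576 bits / 2.72126e-07 s = 164 Gbps.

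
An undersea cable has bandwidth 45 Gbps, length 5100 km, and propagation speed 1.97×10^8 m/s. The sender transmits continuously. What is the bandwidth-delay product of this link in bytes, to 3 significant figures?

146000000 bytes

Propagation delay = 5100000 / 197000000 = 0.0258883 s.
BDP = R × t_prop = 45000000000 × 0.0258883 = 1164970000 bits.
In bytes: 1164970000/8 = 146000000 bytes.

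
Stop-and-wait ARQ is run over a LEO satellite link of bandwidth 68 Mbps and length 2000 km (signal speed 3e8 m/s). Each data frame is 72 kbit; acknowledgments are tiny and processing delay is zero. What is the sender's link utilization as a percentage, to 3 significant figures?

7.36 %

t_tx = L/R = 72000/68000000 = 0.00105882 s.
t_prop = 2000000/300000000 = 0.00666667 s; RTT = 0.0133333 s.
Cycle = t_tx + RTT = 0.0143922 s.
Utilization = t_tx / cycle = 0.00105882/0.0143922 = 7.36 %.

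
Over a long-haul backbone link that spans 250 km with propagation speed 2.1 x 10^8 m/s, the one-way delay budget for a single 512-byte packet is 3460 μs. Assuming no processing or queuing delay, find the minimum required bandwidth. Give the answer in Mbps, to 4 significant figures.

1.805 Mbps

L = 4096 bits.
Propagation delay = 250000 / 210000000 = 1190.48 μs.
Transmission budget = 3460 − 1190.48 = 2269.52 μs.
R ≥ L / t_tx = 4096 bits / 0.00226952 s = 1.805 Mbps.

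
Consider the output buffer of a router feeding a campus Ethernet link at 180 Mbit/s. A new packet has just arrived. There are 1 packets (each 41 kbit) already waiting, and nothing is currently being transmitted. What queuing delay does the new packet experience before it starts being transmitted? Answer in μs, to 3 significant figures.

228 μs

Each queued packet: L/R = 41000/180000000 = 227.778 μs.
1 queued → 227.778 μs.
Queuing delay = 228 μs.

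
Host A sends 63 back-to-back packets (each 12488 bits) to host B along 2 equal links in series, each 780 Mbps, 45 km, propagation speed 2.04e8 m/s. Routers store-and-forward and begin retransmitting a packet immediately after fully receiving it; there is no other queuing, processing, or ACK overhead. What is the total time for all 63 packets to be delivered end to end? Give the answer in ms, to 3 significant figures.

Per-hop transmission t_tx = L/R = 12488/780000000 = 0.0160103 ms.
Per-hop propagation t_prop = 45000/204000000 = 0.220588 ms.
Pipeline fill: first packet needs 2·t_tx to clear all hops; remaining 62 packets each add one t_tx.
Total = (2+63-1)·t_tx + 2·t_prop = 64·0.0160103 + 2·0.220588 = 1.47 ms.

1.47 ms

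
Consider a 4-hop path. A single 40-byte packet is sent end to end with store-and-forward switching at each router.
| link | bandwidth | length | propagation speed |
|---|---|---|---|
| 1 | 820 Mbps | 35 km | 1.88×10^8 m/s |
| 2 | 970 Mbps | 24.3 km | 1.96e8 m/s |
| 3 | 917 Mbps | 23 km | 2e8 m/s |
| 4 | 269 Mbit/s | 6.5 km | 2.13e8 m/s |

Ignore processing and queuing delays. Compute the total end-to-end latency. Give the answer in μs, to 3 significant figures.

L = 40 × 8 = 320 bits.
Transmission delays (L/R per hop): 0.390244, 0.329897, 0.348964, 1.18959 μs; sum = 2.2587 μs.
Propagation delays (d/s per hop): 186.17, 123.98, 115, 30.5164 μs; sum = 455.666 μs.
End-to-end = 458 μs.

458 μs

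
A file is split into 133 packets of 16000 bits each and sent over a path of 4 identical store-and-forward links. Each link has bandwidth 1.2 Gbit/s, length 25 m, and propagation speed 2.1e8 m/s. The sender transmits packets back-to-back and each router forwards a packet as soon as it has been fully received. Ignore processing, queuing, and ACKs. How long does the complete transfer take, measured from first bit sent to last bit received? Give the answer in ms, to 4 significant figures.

1.814 ms

Per-hop transmission t_tx = L/R = 16000/1200000000 = 0.0133333 ms.
Per-hop propagation t_prop = 25/210000000 = 0.000119048 ms.
Pipeline fill: first packet needs 4·t_tx to clear all hops; remaining 132 packets each add one t_tx.
Total = (4+133-1)·t_tx + 4·t_prop = 136·0.0133333 + 4·0.000119048 = 1.814 ms.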